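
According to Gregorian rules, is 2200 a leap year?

No

2200 is not a leap year (divisible by 100 but not 400).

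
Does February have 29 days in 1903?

No

1903 is not a leap year.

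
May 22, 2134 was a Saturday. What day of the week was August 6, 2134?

Friday

May 2134: 31 − 22 = 9 days remain.
Then June (30), July (31): 30 + 31 = 61 days.
August 1–6, 2134: 6 days.
Total: 9 + 61 + 6 = 76 days.
76 mod 7 = 6, so 6 days after Saturday is Friday.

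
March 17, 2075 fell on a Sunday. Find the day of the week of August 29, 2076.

Saturday

March 2075: 31 − 17 = 14 days remain.
Then 16 full months totalling 488 days.
August 1–29, 2076: 29 days.
Total: 14 + 488 + 29 = 531 days.
531 mod 7 = 6, so 6 days after Sunday is Saturday.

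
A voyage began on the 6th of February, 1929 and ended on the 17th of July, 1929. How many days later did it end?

February 1929: 28 − 6 = 22 days remain (1929 is not a leap year, so February has 28 days).
Then March (31), April (30), May (31), June (30): 31 + 30 + 31 + 30 = 122 days.
July 1–17, 1929: 17 days.
Total: 22 + 122 + 17 = 161 days.

161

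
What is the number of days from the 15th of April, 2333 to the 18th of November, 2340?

2774

From April 15, 2333 to April 15, 2340: 7 years, of which 2 contain a Feb 29 — 5×365 + 2×366 = 2557 days.
April 2340: 30 − 15 = 15 days remain.
Then May (31), June (30), July (31), August (31), September (30), October (31): 31 + 30 + 31 + 31 + 30 + 31 = 184 days.
November 1–18, 2340: 18 days.
Residual: 217 days.
Total: 2774 days.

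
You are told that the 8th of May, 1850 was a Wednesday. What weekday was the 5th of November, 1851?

May 8, 1850 → May 8, 1851: 365 days.
May 1851: 31 − 8 = 23 days remain.
Then June (30), July (31), August (31), September (30), October (31): 30 + 31 + 31 + 30 + 31 = 153 days.
November 1–5, 1851: 5 days.
Residual: 181 days.
Total: 546 days.
546 is a multiple of 7, so the 5th of November, 1851 falls on the same weekday: Wednesday.

Wednesday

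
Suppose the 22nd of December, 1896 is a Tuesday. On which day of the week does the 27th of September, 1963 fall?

From December 22, 1896 to December 22, 1962: 66 years, of which 15 contain a Feb 29 — 51×365 + 15×366 = 24105 days.
(1900 is not a leap year (divisible by 100 but not 400).)
December 1962: 31 − 22 = 9 days remain.
Then January (31), February 1963 (28), March (31), April (30), May (31), June (30), July (31), August (31): 31 + 28 + 31 + 30 + 31 + 30 + 31 + 31 = 243 days.
September 1–27, 1963: 27 days.
Residual: 279 days.
Total: 24384 days.
24384 mod 7 = 3, so 3 days after Tuesday is Friday.

Friday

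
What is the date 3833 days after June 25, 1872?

December 23, 1882

Count 3833 days after June 25, 1872:
Day-of-year of June 25, 1872: 177.
Day-of-year of December 23, 1882: 357.
1872 has 366 days, so 366 − 177 = 189 days remain in 1872.
Full years 1873–1881: 7 common + 2 leap = 7×365 + 2×366 = 3287 days.
Total: 189 + 3287 + 357 = 3833 days.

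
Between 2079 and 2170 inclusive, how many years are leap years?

22

Years divisible by 4: 2080, 2084, …, 2168 — 23 in all.
Of these, 2100 is divisible by 100 but not 400, so not leap.
Leap years: 23 − 1 = 22.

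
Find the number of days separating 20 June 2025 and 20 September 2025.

92

June 2025: 30 − 20 = 10 days remain.
Then July (31), August (31): 31 + 31 = 62 days.
September 1–20, 2025: 20 days.
Total: 10 + 62 + 20 = 92 days.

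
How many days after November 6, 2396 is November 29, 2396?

Within November 2396: 29 − 6 = 23 days.

23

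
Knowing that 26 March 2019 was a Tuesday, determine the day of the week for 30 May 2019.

Thursday

March 2019: 31 − 26 = 5 days remain.
Then April (30): 30 days.
May 1–30, 2019: 30 days.
Total: 5 + 30 + 30 = 65 days.
65 mod 7 = 2, so 2 days after Tuesday is Thursday.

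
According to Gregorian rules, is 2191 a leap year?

2191 is not a leap year.

No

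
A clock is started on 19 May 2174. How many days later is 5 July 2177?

Day-of-year of May 19, 2174: 139.
Day-of-year of July 5, 2177: 186.
2174 has 365 days, so 365 − 139 = 226 days remain in 2174.
Full years: 2175: 365; 2176: 366. Sum = 731.
Total: 226 + 731 + 186 = 1143 days.

1143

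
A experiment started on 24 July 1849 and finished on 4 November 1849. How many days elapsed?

July 1849: 31 − 24 = 7 days remain.
Then August (31), September (30), October (31): 31 + 30 + 31 = 92 days.
November 1–4, 1849: 4 days.
Total: 7 + 92 + 4 = 103 days.

103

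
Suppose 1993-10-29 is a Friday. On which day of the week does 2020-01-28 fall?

Day-of-year of October 29, 1993: 302.
Day-of-year of January 28, 2020: 28.
1993 has 365 days, so 365 − 302 = 63 days remain in 1993.
Full years 1994–2019: 20 common + 6 leap = 20×365 + 6×366 = 9496 days.
Total: 63 + 9496 + 28 = 9587 days.
9587 mod 7 = 4, so 4 days after Friday is Tuesday.

Tuesday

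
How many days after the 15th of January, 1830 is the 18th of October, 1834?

1737

January 15, 1830 → January 15, 1831: 365 days.
January 15, 1831 → January 15, 1832: 365 days.
January 15, 1832 → January 15, 1833: 366 days (1832 is a leap year).
January 15, 1833 → January 15, 1834: 365 days.
January 1834: 31 − 15 = 16 days remain.
Then February 1834 (28), March (31), April (30), May (31), June (30), July (31), August (31), September (30): 28 + 31 + 30 + 31 + 30 + 31 + 31 + 30 = 242 days.
October 1–18, 1834: 18 days.
Residual: 276 days.
Total: 1737 days.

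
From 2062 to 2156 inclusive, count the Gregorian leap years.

23

Years divisible by 4: 2064, 2068, …, 2156 — 24 in all.
Of these, 2100 is divisible by 100 but not 400, so not leap.
Leap years: 24 − 1 = 23.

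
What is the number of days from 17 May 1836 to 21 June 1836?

May 1836: 31 − 17 = 14 days remain.
June 1–21, 1836: 21 days.
Total: 14 + 21 = 35 days.

35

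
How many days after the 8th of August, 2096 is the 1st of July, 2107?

Day-of-year of August 8, 2096: 221.
Day-of-year of July 1, 2107: 182.
2096 has 366 days, so 366 − 221 = 145 days remain in 2096.
Full years 2097–2106: 9 common + 1 leap = 9×365 + 1×366 = 3651 days.
Total: 145 + 3651 + 182 = 3978 days.

3978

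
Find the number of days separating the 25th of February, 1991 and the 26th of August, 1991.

February 1991: 28 − 25 = 3 days remain (1991 is not a leap year, so February has 28 days).
Then March (31), April (30), May (31), June (30), July (31): 31 + 30 + 31 + 30 + 31 = 153 days.
August 1–26, 1991: 26 days.
Total: 3 + 153 + 26 = 182 days.

182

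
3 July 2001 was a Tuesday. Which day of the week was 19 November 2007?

July 3, 2001 → July 3, 2002: 365 days.
July 3, 2002 → July 3, 2003: 365 days.
July 3, 2003 → July 3, 2004: 366 days (2004 is a leap year).
July 3, 2004 → July 3, 2005: 365 days.
July 3, 2005 → July 3, 2006: 365 days.
July 3, 2006 → July 3, 2007: 365 days.
July 2007: 31 − 3 = 28 days remain.
Then August (31), September (30), October (31): 31 + 30 + 31 = 92 days.
November 1–19, 2007: 19 days.
Residual: 139 days.
Total: 2330 days.
2330 mod 7 = 6, so 6 days after Tuesday is Monday.

Monday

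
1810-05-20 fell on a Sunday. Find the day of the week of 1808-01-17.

Count forward from the earlier date (January 17, 1808) to the later (May 20, 1810):
Day-of-year of January 17, 1808: 17.
Day-of-year of May 20, 1810: 140.
1808 has 366 days, so 366 − 17 = 349 days remain in 1808.
Full years: 1809: 365. Sum = 365.
Total: 349 + 365 + 140 = 854 days.
854 is a multiple of 7, so 1808-01-17 falls on the same weekday: Sunday.

Sunday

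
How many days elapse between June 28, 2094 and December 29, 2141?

17350

From June 28, 2094 to June 28, 2141: 47 years, of which 11 contain a Feb 29 — 36×365 + 11×366 = 17166 days.
(2100 is not a leap year (divisible by 100 but not 400).)
June 2141: 30 − 28 = 2 days remain.
Then July (31), August (31), September (30), October (31), November (30): 31 + 31 + 30 + 31 + 30 = 153 days.
December 1–29, 2141: 29 days.
Residual: 184 days.
Total: 17350 days.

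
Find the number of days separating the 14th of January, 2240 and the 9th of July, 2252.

From January 14, 2240 to January 14, 2252: 12 years, of which 3 contain a Feb 29 — 9×365 + 3×366 = 4383 days.
January 2252: 31 − 14 = 17 days remain.
Then February 2252 (29), March (31), April (30), May (31), June (30): 29 + 31 + 30 + 31 + 30 = 151 days.
July 1–9, 2252: 9 days.
Residual: 177 days.
Total: 4560 days.

4560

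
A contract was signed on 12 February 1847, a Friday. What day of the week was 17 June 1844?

Count forward from the earlier date (June 17, 1844) to the later (February 12, 1847):
Day-of-year of June 17, 1844: 169.
Day-of-year of February 12, 1847: 43.
1844 has 366 days, so 366 − 169 = 197 days remain in 1844.
Full years: 1845: 365; 1846: 365. Sum = 730.
Total: 197 + 730 + 43 = 970 days.
970 mod 7 = 4, so 4 days before Friday is Monday.

Monday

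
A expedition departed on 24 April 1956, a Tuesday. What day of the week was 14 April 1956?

Saturday

Count forward from the earlier date (April 14, 1956) to the later (April 24, 1956):
Within April 1956: 24 − 14 = 10 days.
10 mod 7 = 3, so 3 days before Tuesday is Saturday.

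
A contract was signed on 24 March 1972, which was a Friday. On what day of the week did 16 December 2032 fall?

From March 24, 1972 to March 24, 2032: 60 years, of which 15 contain a Feb 29 — 45×365 + 15×366 = 21915 days.
(2000 is a leap year (divisible by 400).)
March 2032: 31 − 24 = 7 days remain.
Then April (30), May (31), June (30), July (31), August (31), September (30), October (31), November (30): 30 + 31 + 30 + 31 + 31 + 30 + 31 + 30 = 244 days.
December 1–16, 2032: 16 days.
Residual: 267 days.
Total: 22182 days.
22182 mod 7 = 6, so 6 days after Friday is Thursday.

Thursday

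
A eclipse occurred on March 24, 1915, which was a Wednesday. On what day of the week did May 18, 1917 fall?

Day-of-year of March 24, 1915: 83.
Day-of-year of May 18, 1917: 138.
1915 has 365 days, so 365 − 83 = 282 days remain in 1915.
Full years: 1916: 366. Sum = 366.
Total: 282 + 366 + 138 = 786 days.
786 mod 7 = 2, so 2 days after Wednesday is Friday.

Friday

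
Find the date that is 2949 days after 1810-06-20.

1818-07-17

Count 2949 days after June 20, 1810:
From June 20, 1810 to June 20, 1818: 8 years, of which 2 contain a Feb 29 — 6×365 + 2×366 = 2922 days.
June 1818: 30 − 20 = 10 days remain.
July 1–17, 1818: 17 days.
Residual: 27 days.
Total: 2949 days.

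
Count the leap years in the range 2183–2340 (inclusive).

Years divisible by 4: 2184, 2188, …, 2340 — 40 in all.
Of these, 2200, 2300 are divisible by 100 but not 400, so not leap.
Leap years: 40 − 2 = 38.

38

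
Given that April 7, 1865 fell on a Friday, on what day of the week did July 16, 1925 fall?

From April 7, 1865 to April 7, 1925: 60 years, of which 14 contain a Feb 29 — 46×365 + 14×366 = 21914 days.
(1900 is not a leap year (divisible by 100 but not 400).)
April 1925: 30 − 7 = 23 days remain.
Then May (31), June (30): 31 + 30 = 61 days.
July 1–16, 1925: 16 days.
Residual: 100 days.
Total: 22014 days.
22014 mod 7 = 6, so 6 days after Friday is Thursday.

Thursday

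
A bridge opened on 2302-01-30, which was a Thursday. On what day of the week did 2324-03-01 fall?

From January 30, 2302 to January 30, 2324: 22 years, of which 5 contain a Feb 29 — 17×365 + 5×366 = 8035 days.
January 2324: 31 − 30 = 1 day remains.
Then February 2324 (29): 29 days.
March 1, 2324: 1 day.
Residual: 31 days.
Total: 8066 days.
8066 mod 7 = 2, so 2 days after Thursday is Saturday.

Saturday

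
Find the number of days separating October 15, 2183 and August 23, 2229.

Day-of-year of October 15, 2183: 288.
Day-of-year of August 23, 2229: 235.
2183 has 365 days, so 365 − 288 = 77 days remain in 2183.
Full years 2184–2228: 34 common + 11 leap = 34×365 + 11×366 = 16436 days.
Total: 77 + 16436 + 235 = 16748 days.

16748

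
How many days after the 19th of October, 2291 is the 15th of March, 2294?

878

October 19, 2291 → October 19, 2292: 366 days (2292 is a leap year).
October 19, 2292 → October 19, 2293: 365 days.
October 2293: 31 − 19 = 12 days remain.
Then November (30), December (31), January (31), February 2294 (28): 30 + 31 + 31 + 28 = 120 days.
March 1–15, 2294: 15 days.
Residual: 147 days.
Total: 878 days.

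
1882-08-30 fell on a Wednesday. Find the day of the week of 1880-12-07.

Count forward from the earlier date (December 7, 1880) to the later (August 30, 1882):
Day-of-year of December 7, 1880: 342.
Day-of-year of August 30, 1882: 242.
1880 has 366 days, so 366 − 342 = 24 days remain in 1880.
Full years: 1881: 365. Sum = 365.
Total: 24 + 365 + 242 = 631 days.
631 mod 7 = 1, so 1 day before Wednesday is Tuesday.

Tuesday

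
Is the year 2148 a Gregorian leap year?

2148 is a leap year.

Yes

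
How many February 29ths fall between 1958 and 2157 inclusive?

49

Years divisible by 4: 1960, 1964, …, 2156 — 50 in all.
Of these, 2100 is divisible by 100 but not 400, so not leap.
2000 is divisible by 400, so still leap.
Leap years: 50 − 1 = 49.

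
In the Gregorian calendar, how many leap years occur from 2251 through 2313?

Years divisible by 4: 2252, 2256, …, 2312 — 16 in all.
Of these, 2300 is divisible by 100 but not 400, so not leap.
Leap years: 16 − 1 = 15.

15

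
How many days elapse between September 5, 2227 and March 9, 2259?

Day-of-year of September 5, 2227: 248.
Day-of-year of March 9, 2259: 68.
2227 has 365 days, so 365 − 248 = 117 days remain in 2227.
Full years 2228–2258: 23 common + 8 leap = 23×365 + 8×366 = 11323 days.
Total: 117 + 11323 + 68 = 11508 days.

11508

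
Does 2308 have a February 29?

Yes

2308 is a leap year.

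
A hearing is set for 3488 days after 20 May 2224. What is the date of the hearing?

7 December 2233

Count 3488 days after May 20, 2224:
Day-of-year of May 20, 2224: 141.
Day-of-year of December 7, 2233: 341.
2224 has 366 days, so 366 − 141 = 225 days remain in 2224.
Full years 2225–2232: 6 common + 2 leap = 6×365 + 2×366 = 2922 days.
Total: 225 + 2922 + 341 = 3488 days.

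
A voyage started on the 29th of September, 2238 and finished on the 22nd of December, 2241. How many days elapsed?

September 29, 2238 → September 29, 2239: 365 days.
September 29, 2239 → September 29, 2240: 366 days (2240 is a leap year).
September 29, 2240 → September 29, 2241: 365 days.
September 2241: 30 − 29 = 1 day remains.
Then October (31), November (30): 31 + 30 = 61 days.
December 1–22, 2241: 22 days.
Residual: 84 days.
Total: 1180 days.

1180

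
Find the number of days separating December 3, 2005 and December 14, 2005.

11

Within December 2005: 14 − 3 = 11 days.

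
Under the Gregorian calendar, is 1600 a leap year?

1600 is a leap year (divisible by 400).

Yes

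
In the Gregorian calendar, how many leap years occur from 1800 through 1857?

14

Years divisible by 4: 1800, 1804, …, 1856 — 15 in all.
Of these, 1800 is divisible by 100 but not 400, so not leap.
Leap years: 15 − 1 = 14.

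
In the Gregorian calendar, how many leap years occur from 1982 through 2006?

Years divisible by 4 in [1982, 2006]: 1984, 1988, 1992, 1996, 2000, 2004.
2000 is divisible by 400, so still leap.
No century exceptions apply. Count: 6.

6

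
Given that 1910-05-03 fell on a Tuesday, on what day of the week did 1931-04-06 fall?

Day-of-year of May 3, 1910: 123.
Day-of-year of April 6, 1931: 96.
1910 has 365 days, so 365 − 123 = 242 days remain in 1910.
Full years 1911–1930: 15 common + 5 leap = 15×365 + 5×366 = 7305 days.
Total: 242 + 7305 + 96 = 7643 days.
7643 mod 7 = 6, so 6 days after Tuesday is Monday.

Monday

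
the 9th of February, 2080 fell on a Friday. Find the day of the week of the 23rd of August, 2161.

From February 9, 2080 to February 9, 2161: 81 years, of which 20 contain a Feb 29 — 61×365 + 20×366 = 29585 days.
(2100 is not a leap year (divisible by 100 but not 400).)
February 2161: 28 − 9 = 19 days remain (2161 is not a leap year, so February has 28 days).
Then March (31), April (30), May (31), June (30), July (31): 31 + 30 + 31 + 30 + 31 = 153 days.
August 1–23, 2161: 23 days.
Residual: 195 days.
Total: 29780 days.
29780 mod 7 = 2, so 2 days after Friday is Sunday.

Sunday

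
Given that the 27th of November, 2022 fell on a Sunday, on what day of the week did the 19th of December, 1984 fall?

Wednesday

Count forward from the earlier date (December 19, 1984) to the later (November 27, 2022):
From December 19, 1984 to December 19, 2021: 37 years, of which 9 contain a Feb 29 — 28×365 + 9×366 = 13514 days.
(2000 is a leap year (divisible by 400).)
December 2021: 31 − 19 = 12 days remain.
Then 10 full months totalling 304 days.
November 1–27, 2022: 27 days.
Residual: 343 days.
Total: 13857 days.
13857 mod 7 = 4, so 4 days before Sunday is Wednesday.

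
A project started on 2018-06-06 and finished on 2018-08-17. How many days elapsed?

June 2018: 30 − 6 = 24 days remain.
Then July (31): 31 days.
August 1–17, 2018: 17 days.
Total: 24 + 31 + 17 = 72 days.

72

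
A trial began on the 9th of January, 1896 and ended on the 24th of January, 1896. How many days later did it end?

Within January 1896: 24 − 9 = 15 days.

15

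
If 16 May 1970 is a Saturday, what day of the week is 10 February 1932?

Wednesday

Count forward from the earlier date (February 10, 1932) to the later (May 16, 1970):
From February 10, 1932 to February 10, 1970: 38 years, of which 10 contain a Feb 29 — 28×365 + 10×366 = 13880 days.
February 1970: 28 − 10 = 18 days remain (1970 is not a leap year, so February has 28 days).
Then March (31), April (30): 31 + 30 = 61 days.
May 1–16, 1970: 16 days.
Residual: 95 days.
Total: 13975 days.
13975 mod 7 = 3, so 3 days before Saturday is Wednesday.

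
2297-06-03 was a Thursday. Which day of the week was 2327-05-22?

Sunday

Day-of-year of June 3, 2297: 154.
Day-of-year of May 22, 2327: 142.
2297 has 365 days, so 365 − 154 = 211 days remain in 2297.
Full years 2298–2326: 23 common + 6 leap = 23×365 + 6×366 = 10591 days.
Total: 211 + 10591 + 142 = 10944 days.
10944 mod 7 = 3, so 3 days after Thursday is Sunday.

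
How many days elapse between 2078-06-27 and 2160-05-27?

29919

Day-of-year of June 27, 2078: 178.
Day-of-year of May 27, 2160: 148.
2078 has 365 days, so 365 − 178 = 187 days remain in 2078.
Full years 2079–2159: 62 common + 19 leap = 62×365 + 19×366 = 29584 days.
Total: 187 + 29584 + 148 = 29919 days.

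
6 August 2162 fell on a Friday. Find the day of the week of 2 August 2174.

Tuesday

From August 6, 2162 to August 6, 2173: 11 years, of which 3 contain a Feb 29 — 8×365 + 3×366 = 4018 days.
August 2173: 31 − 6 = 25 days remain.
Then 11 full months totalling 334 days.
August 1–2, 2174: 2 days.
Residual: 361 days.
Total: 4379 days.
4379 mod 7 = 4, so 4 days after Friday is Tuesday.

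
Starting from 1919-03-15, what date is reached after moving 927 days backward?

1916-08-30

Count 927 days before March 15, 1919:
August 30, 1916 → August 30, 1917: 365 days.
August 30, 1917 → August 30, 1918: 365 days.
August 1918: 31 − 30 = 1 day remains.
Then September (30), October (31), November (30), December (31), January (31), February 1919 (28): 30 + 31 + 30 + 31 + 31 + 28 = 181 days.
March 1–15, 1919: 15 days.
Residual: 197 days.
Total: 927 days.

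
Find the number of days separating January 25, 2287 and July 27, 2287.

January 2287: 31 − 25 = 6 days remain.
Then February 2287 (28), March (31), April (30), May (31), June (30): 28 + 31 + 30 + 31 + 30 = 150 days.
July 1–27, 2287: 27 days.
Total: 6 + 150 + 27 = 183 days.

183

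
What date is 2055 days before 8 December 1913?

23 April 1908

Count 2055 days before December 8, 1913:
Day-of-year of April 23, 1908: 114.
Day-of-year of December 8, 1913: 342.
1908 has 366 days, so 366 − 114 = 252 days remain in 1908.
Full years: 1909: 365; 1910: 365; 1911: 365; 1912: 366. Sum = 1461.
Total: 252 + 1461 + 342 = 2055 days.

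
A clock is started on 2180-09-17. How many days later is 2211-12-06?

11401

From September 17, 2180 to September 17, 2211: 31 years, of which 6 contain a Feb 29 — 25×365 + 6×366 = 11321 days.
(2200 is not a leap year (divisible by 100 but not 400).)
September 2211: 30 − 17 = 13 days remain.
Then October (31), November (30): 31 + 30 = 61 days.
December 1–6, 2211: 6 days.
Residual: 80 days.
Total: 11401 days.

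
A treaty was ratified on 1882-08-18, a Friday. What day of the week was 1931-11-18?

Wednesday

Day-of-year of August 18, 1882: 230.
Day-of-year of November 18, 1931: 322.
1882 has 365 days, so 365 − 230 = 135 days remain in 1882.
Full years 1883–1930: 37 common + 11 leap = 37×365 + 11×366 = 17531 days.
Total: 135 + 17531 + 322 = 17988 days.
17988 mod 7 = 5, so 5 days after Friday is Wednesday.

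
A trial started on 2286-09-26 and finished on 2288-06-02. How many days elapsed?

615

September 2286: 30 − 26 = 4 days remain.
Then 20 full months totalling 609 days.
June 1–2, 2288: 2 days.
Total: 4 + 609 + 2 = 615 days.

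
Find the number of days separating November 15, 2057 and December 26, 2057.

November 2057: 30 − 15 = 15 days remain.
December 1–26, 2057: 26 days.
Total: 15 + 26 = 41 days.

41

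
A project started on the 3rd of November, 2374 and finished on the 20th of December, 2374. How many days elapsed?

47

November 2374: 30 − 3 = 27 days remain.
December 1–20, 2374: 20 days.
Total: 27 + 20 = 47 days.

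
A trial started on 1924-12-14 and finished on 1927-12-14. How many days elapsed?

1095

December 14, 1924 → December 14, 1925: 365 days.
December 14, 1925 → December 14, 1926: 365 days.
December 14, 1926 → December 14, 1927: 365 days.
Total: 1095 days.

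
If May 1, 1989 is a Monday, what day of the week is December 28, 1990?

May 1989: 31 − 1 = 30 days remain.
Then 18 full months totalling 548 days.
December 1–28, 1990: 28 days.
Total: 30 + 548 + 28 = 606 days.
606 mod 7 = 4, so 4 days after Monday is Friday.

Friday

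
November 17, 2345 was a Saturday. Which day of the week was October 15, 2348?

November 17, 2345 → November 17, 2346: 365 days.
November 17, 2346 → November 17, 2347: 365 days.
November 2347: 30 − 17 = 13 days remain.
Then 10 full months totalling 305 days.
October 1–15, 2348: 15 days.
Residual: 333 days.
Total: 1063 days.
1063 mod 7 = 6, so 6 days after Saturday is Friday.

Friday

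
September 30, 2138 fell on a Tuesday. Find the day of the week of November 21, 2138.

Friday

September 2138: 30 − 30 = 0 days remain.
Then October (31): 31 days.
November 1–21, 2138: 21 days.
Total: 0 + 31 + 21 = 52 days.
52 mod 7 = 3, so 3 days after Tuesday is Friday.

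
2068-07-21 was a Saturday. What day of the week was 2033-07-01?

Count forward from the earlier date (July 1, 2033) to the later (July 21, 2068):
Day-of-year of July 1, 2033: 182.
Day-of-year of July 21, 2068: 203.
2033 has 365 days, so 365 − 182 = 183 days remain in 2033.
Full years 2034–2067: 26 common + 8 leap = 26×365 + 8×366 = 12418 days.
Total: 183 + 12418 + 203 = 12804 days.
12804 mod 7 = 1, so 1 day before Saturday is Friday.

Friday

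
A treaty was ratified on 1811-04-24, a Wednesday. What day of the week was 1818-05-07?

From April 24, 1811 to April 24, 1818: 7 years, of which 2 contain a Feb 29 — 5×365 + 2×366 = 2557 days.
April 1818: 30 − 24 = 6 days remain.
May 1–7, 1818: 7 days.
Residual: 13 days.
Total: 2570 days.
2570 mod 7 = 1, so 1 day after Wednesday is Thursday.

Thursday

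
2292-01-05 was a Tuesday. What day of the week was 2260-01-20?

Count forward from the earlier date (January 20, 2260) to the later (January 5, 2292):
From January 20, 2260 to January 20, 2291: 31 years, of which 8 contain a Feb 29 — 23×365 + 8×366 = 11323 days.
January 2291: 31 − 20 = 11 days remain.
Then 11 full months totalling 334 days.
January 1–5, 2292: 5 days.
Residual: 350 days.
Total: 11673 days.
11673 mod 7 = 4, so 4 days before Tuesday is Friday.

Friday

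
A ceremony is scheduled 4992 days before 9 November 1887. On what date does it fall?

10 March 1874

Count 4992 days before November 9, 1887:
From March 10, 1874 to March 10, 1887: 13 years, of which 3 contain a Feb 29 — 10×365 + 3×366 = 4748 days.
March 1887: 31 − 10 = 21 days remain.
Then April (30), May (31), June (30), July (31), August (31), September (30), October (31): 30 + 31 + 30 + 31 + 31 + 30 + 31 = 214 days.
November 1–9, 1887: 9 days.
Residual: 244 days.
Total: 4992 days.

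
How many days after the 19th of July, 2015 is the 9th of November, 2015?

July 2015: 31 − 19 = 12 days remain.
Then August (31), September (30), October (31): 31 + 30 + 31 = 92 days.
November 1–9, 2015: 9 days.
Total: 12 + 92 + 9 = 113 days.

113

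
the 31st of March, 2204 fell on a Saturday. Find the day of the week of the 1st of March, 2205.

March 2204: 31 − 31 = 0 days remain.
Then 11 full months totalling 334 days.
March 1, 2205: 1 day.
Total: 0 + 334 + 1 = 335 days.
335 mod 7 = 6, so 6 days after Saturday is Friday.

Friday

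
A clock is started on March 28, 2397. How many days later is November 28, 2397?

245

March 2397: 31 − 28 = 3 days remain.
Then April (30), May (31), June (30), July (31), August (31), September (30), October (31): 30 + 31 + 30 + 31 + 31 + 30 + 31 = 214 days.
November 1–28, 2397: 28 days.
Total: 3 + 214 + 28 = 245 days.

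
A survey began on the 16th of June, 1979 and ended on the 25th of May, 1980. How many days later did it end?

344

Day-of-year of June 16, 1979: 167.
Day-of-year of May 25, 1980: 146.
1979 has 365 days, so 365 − 167 = 198 days remain in 1979.
Total: 198 + 146 = 344 days.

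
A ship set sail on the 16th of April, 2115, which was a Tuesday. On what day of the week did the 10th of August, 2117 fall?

Tuesday

April 2115: 30 − 16 = 14 days remain.
Then 27 full months totalling 823 days.
August 1–10, 2117: 10 days.
Total: 14 + 823 + 10 = 847 days.
847 is a multiple of 7, so the 10th of August, 2117 falls on the same weekday: Tuesday.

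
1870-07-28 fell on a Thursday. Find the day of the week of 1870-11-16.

July 1870: 31 − 28 = 3 days remain.
Then August (31), September (30), October (31): 31 + 30 + 31 = 92 days.
November 1–16, 1870: 16 days.
Total: 3 + 92 + 16 = 111 days.
111 mod 7 = 6, so 6 days after Thursday is Wednesday.

Wednesday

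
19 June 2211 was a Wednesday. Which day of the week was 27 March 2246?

Friday

Day-of-year of June 19, 2211: 170.
Day-of-year of March 27, 2246: 86.
2211 has 365 days, so 365 − 170 = 195 days remain in 2211.
Full years 2212–2245: 25 common + 9 leap = 25×365 + 9×366 = 12419 days.
Total: 195 + 12419 + 86 = 12700 days.
12700 mod 7 = 2, so 2 days after Wednesday is Friday.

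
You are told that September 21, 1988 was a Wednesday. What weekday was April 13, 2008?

From September 21, 1988 to September 21, 2007: 19 years, of which 4 contain a Feb 29 — 15×365 + 4×366 = 6939 days.
(2000 is a leap year (divisible by 400).)
September 2007: 30 − 21 = 9 days remain.
Then October (31), November (30), December (31), January (31), February 2008 (29), March (31): 31 + 30 + 31 + 31 + 29 + 31 = 183 days.
April 1–13, 2008: 13 days.
Residual: 205 days.
Total: 7144 days.
7144 mod 7 = 4, so 4 days after Wednesday is Sunday.

Sunday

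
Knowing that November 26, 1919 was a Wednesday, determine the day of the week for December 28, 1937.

Tuesday

Day-of-year of November 26, 1919: 330.
Day-of-year of December 28, 1937: 362.
1919 has 365 days, so 365 − 330 = 35 days remain in 1919.
Full years 1920–1936: 12 common + 5 leap = 12×365 + 5×366 = 6210 days.
Total: 35 + 6210 + 362 = 6607 days.
6607 mod 7 = 6, so 6 days after Wednesday is Tuesday.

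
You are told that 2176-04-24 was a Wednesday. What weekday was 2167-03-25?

Wednesday

Count forward from the earlier date (March 25, 2167) to the later (April 24, 2176):
From March 25, 2167 to March 25, 2176: 9 years, of which 3 contain a Feb 29 — 6×365 + 3×366 = 3288 days.
March 2176: 31 − 25 = 6 days remain.
April 1–24, 2176: 24 days.
Residual: 30 days.
Total: 3318 days.
3318 is a multiple of 7, so 2167-03-25 falls on the same weekday: Wednesday.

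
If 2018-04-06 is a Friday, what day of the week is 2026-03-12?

Thursday

From April 6, 2018 to April 6, 2025: 7 years, of which 2 contain a Feb 29 — 5×365 + 2×366 = 2557 days.
April 2025: 30 − 6 = 24 days remain.
Then 10 full months totalling 304 days.
March 1–12, 2026: 12 days.
Residual: 340 days.
Total: 2897 days.
2897 mod 7 = 6, so 6 days after Friday is Thursday.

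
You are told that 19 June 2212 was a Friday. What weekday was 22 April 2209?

Count forward from the earlier date (April 22, 2209) to the later (June 19, 2212):
Day-of-year of April 22, 2209: 112.
Day-of-year of June 19, 2212: 171.
2209 has 365 days, so 365 − 112 = 253 days remain in 2209.
Full years: 2210: 365; 2211: 365. Sum = 730.
Total: 253 + 730 + 171 = 1154 days.
1154 mod 7 = 6, so 6 days before Friday is Saturday.

Saturday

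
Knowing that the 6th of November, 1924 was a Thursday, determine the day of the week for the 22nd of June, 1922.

Count forward from the earlier date (June 22, 1922) to the later (November 6, 1924):
Day-of-year of June 22, 1922: 173.
Day-of-year of November 6, 1924: 311.
1922 has 365 days, so 365 − 173 = 192 days remain in 1922.
Full years: 1923: 365. Sum = 365.
Total: 192 + 365 + 311 = 868 days.
868 is a multiple of 7, so the 22nd of June, 1922 falls on the same weekday: Thursday.

Thursday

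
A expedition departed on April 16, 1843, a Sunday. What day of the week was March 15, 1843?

Wednesday

Count forward from the earlier date (March 15, 1843) to the later (April 16, 1843):
March 1843: 31 − 15 = 16 days remain.
April 1–16, 1843: 16 days.
Total: 16 + 16 = 32 days.
32 mod 7 = 4, so 4 days before Sunday is Wednesday.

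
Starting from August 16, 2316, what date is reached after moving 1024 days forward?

June 6, 2319

Count 1024 days after August 16, 2316:
August 16, 2316 → August 16, 2317: 365 days.
August 16, 2317 → August 16, 2318: 365 days.
August 2318: 31 − 16 = 15 days remain.
Then 9 full months totalling 273 days.
June 1–6, 2319: 6 days.
Residual: 294 days.
Total: 1024 days.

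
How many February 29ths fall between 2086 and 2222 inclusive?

Years divisible by 4: 2088, 2092, …, 2220 — 34 in all.
Of these, 2100, 2200 are divisible by 100 but not 400, so not leap.
Leap years: 34 − 2 = 32.

32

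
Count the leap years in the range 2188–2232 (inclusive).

Years divisible by 4 in [2188, 2232]: 2188, 2192, 2196, 2200, 2204, 2208, 2212, 2216, 2220, 2224, 2228, 2232.
Of these, 2200 is divisible by 100 but not 400, so not leap.
Leap years: 12 − 1 = 11.

11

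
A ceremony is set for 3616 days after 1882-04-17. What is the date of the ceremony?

1892-03-11

Count 3616 days after April 17, 1882:
From April 17, 1882 to April 17, 1891: 9 years, of which 2 contain a Feb 29 — 7×365 + 2×366 = 3287 days.
April 1891: 30 − 17 = 13 days remain.
Then 10 full months totalling 305 days.
March 1–11, 1892: 11 days.
Residual: 329 days.
Total: 3616 days.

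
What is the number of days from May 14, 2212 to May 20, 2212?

6

Within May 2212: 20 − 14 = 6 days.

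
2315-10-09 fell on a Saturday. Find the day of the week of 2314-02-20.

Count forward from the earlier date (February 20, 2314) to the later (October 9, 2315):
February 20, 2314 → February 20, 2315: 365 days.
February 2315: 28 − 20 = 8 days remain (2315 is not a leap year, so February has 28 days).
Then March (31), April (30), May (31), June (30), July (31), August (31), September (30): 31 + 30 + 31 + 30 + 31 + 31 + 30 = 214 days.
October 1–9, 2315: 9 days.
Residual: 231 days.
Total: 596 days.
596 mod 7 = 1, so 1 day before Saturday is Friday.

Friday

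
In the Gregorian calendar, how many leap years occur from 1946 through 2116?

42

Years divisible by 4: 1948, 1952, …, 2116 — 43 in all.
Of these, 2100 is divisible by 100 but not 400, so not leap.
2000 is divisible by 400, so still leap.
Leap years: 43 − 1 = 42.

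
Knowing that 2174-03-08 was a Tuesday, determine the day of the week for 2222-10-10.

Day-of-year of March 8, 2174: 67.
Day-of-year of October 10, 2222: 283.
2174 has 365 days, so 365 − 67 = 298 days remain in 2174.
Full years 2175–2221: 36 common + 11 leap = 36×365 + 11×366 = 17166 days.
Total: 298 + 17166 + 283 = 17747 days.
17747 mod 7 = 2, so 2 days after Tuesday is Thursday.

Thursday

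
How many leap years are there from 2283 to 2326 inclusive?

10

Years divisible by 4 in [2283, 2326]: 2284, 2288, 2292, 2296, 2300, 2304, 2308, 2312, 2316, 2320, 2324.
Of these, 2300 is divisible by 100 but not 400, so not leap.
Leap years: 11 − 1 = 10.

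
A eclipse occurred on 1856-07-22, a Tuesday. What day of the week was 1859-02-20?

Sunday

Day-of-year of July 22, 1856: 204.
Day-of-year of February 20, 1859: 51.
1856 has 366 days, so 366 − 204 = 162 days remain in 1856.
Full years: 1857: 365; 1858: 365. Sum = 730.
Total: 162 + 730 + 51 = 943 days.
943 mod 7 = 5, so 5 days after Tuesday is Sunday.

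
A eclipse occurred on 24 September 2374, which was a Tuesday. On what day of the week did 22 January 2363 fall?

Count forward from the earlier date (January 22, 2363) to the later (September 24, 2374):
Day-of-year of January 22, 2363: 22.
Day-of-year of September 24, 2374: 267.
2363 has 365 days, so 365 − 22 = 343 days remain in 2363.
Full years 2364–2373: 7 common + 3 leap = 7×365 + 3×366 = 3653 days.
Total: 343 + 3653 + 267 = 4263 days.
4263 is a multiple of 7, so 22 January 2363 falls on the same weekday: Tuesday.

Tuesday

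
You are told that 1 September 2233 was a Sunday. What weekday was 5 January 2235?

September 1, 2233 → September 1, 2234: 365 days.
September 2234: 30 − 1 = 29 days remain.
Then October (31), November (30), December (31): 31 + 30 + 31 = 92 days.
January 1–5, 2235: 5 days.
Residual: 126 days.
Total: 491 days.
491 mod 7 = 1, so 1 day after Sunday is Monday.

Monday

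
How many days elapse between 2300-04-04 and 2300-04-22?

18

Within April 2300: 22 − 4 = 18 days.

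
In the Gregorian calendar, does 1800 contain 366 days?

1800 is not a leap year (divisible by 100 but not 400).

No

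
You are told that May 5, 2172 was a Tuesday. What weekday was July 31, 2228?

Day-of-year of May 5, 2172: 126.
Day-of-year of July 31, 2228: 213.
2172 has 366 days, so 366 − 126 = 240 days remain in 2172.
Full years 2173–2227: 43 common + 12 leap = 43×365 + 12×366 = 20087 days.
Total: 240 + 20087 + 213 = 20540 days.
20540 mod 7 = 2, so 2 days after Tuesday is Thursday.

Thursday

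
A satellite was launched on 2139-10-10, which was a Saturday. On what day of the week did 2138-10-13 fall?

Count forward from the earlier date (October 13, 2138) to the later (October 10, 2139):
October 2138: 31 − 13 = 18 days remain.
Then 11 full months totalling 334 days.
October 1–10, 2139: 10 days.
Residual: 362 days.
Total: 362 days.
362 mod 7 = 5, so 5 days before Saturday is Monday.

Monday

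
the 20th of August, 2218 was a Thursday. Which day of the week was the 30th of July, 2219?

Friday

August 2218: 31 − 20 = 11 days remain.
Then 10 full months totalling 303 days.
July 1–30, 2219: 30 days.
Residual: 344 days.
Total: 344 days.
344 mod 7 = 1, so 1 day after Thursday is Friday.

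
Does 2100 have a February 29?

2100 is not a leap year (divisible by 100 but not 400).

No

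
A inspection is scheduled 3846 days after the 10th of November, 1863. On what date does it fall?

the 22nd of May, 1874

Count 3846 days after November 10, 1863:
From November 10, 1863 to November 10, 1873: 10 years, of which 3 contain a Feb 29 — 7×365 + 3×366 = 3653 days.
November 1873: 30 − 10 = 20 days remain.
Then December (31), January (31), February 1874 (28), March (31), April (30): 31 + 31 + 28 + 31 + 30 = 151 days.
May 1–22, 1874: 22 days.
Residual: 193 days.
Total: 3846 days.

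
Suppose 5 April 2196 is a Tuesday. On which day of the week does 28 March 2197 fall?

Tuesday

April 2196: 30 − 5 = 25 days remain.
Then 10 full months totalling 304 days.
March 1–28, 2197: 28 days.
Residual: 357 days.
Total: 357 days.
357 is a multiple of 7, so 28 March 2197 falls on the same weekday: Tuesday.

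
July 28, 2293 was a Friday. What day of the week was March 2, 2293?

Thursday

Count forward from the earlier date (March 2, 2293) to the later (July 28, 2293):
March 2293: 31 − 2 = 29 days remain.
Then April (30), May (31), June (30): 30 + 31 + 30 = 91 days.
July 1–28, 2293: 28 days.
Total: 29 + 91 + 28 = 148 days.
148 mod 7 = 1, so 1 day before Friday is Thursday.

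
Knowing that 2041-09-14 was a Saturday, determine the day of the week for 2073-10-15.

Sunday

Day-of-year of September 14, 2041: 257.
Day-of-year of October 15, 2073: 288.
2041 has 365 days, so 365 − 257 = 108 days remain in 2041.
Full years 2042–2072: 23 common + 8 leap = 23×365 + 8×366 = 11323 days.
Total: 108 + 11323 + 288 = 11719 days.
11719 mod 7 = 1, so 1 day after Saturday is Sunday.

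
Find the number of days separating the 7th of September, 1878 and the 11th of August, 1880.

Day-of-year of September 7, 1878: 250.
Day-of-year of August 11, 1880: 224.
1878 has 365 days, so 365 − 250 = 115 days remain in 1878.
Full years: 1879: 365. Sum = 365.
Total: 115 + 365 + 224 = 704 days.

704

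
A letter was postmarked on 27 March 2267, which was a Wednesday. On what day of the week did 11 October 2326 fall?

Day-of-year of March 27, 2267: 86.
Day-of-year of October 11, 2326: 284.
2267 has 365 days, so 365 − 86 = 279 days remain in 2267.
Full years 2268–2325: 44 common + 14 leap = 44×365 + 14×366 = 21184 days.
Total: 279 + 21184 + 284 = 21747 days.
21747 mod 7 = 5, so 5 days after Wednesday is Monday.

Monday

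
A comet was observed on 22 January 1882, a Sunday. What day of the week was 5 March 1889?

Day-of-year of January 22, 1882: 22.
Day-of-year of March 5, 1889: 64.
1882 has 365 days, so 365 − 22 = 343 days remain in 1882.
Full years: 1883: 365; 1884: 366; 1885: 365; 1886: 365; 1887: 365; 1888: 366. Sum = 2192.
Total: 343 + 2192 + 64 = 2599 days.
2599 mod 7 = 2, so 2 days after Sunday is Tuesday.

Tuesday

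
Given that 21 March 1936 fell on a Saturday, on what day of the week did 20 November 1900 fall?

Tuesday

Count forward from the earlier date (November 20, 1900) to the later (March 21, 1936):
From November 20, 1900 to November 20, 1935: 35 years, of which 8 contain a Feb 29 — 27×365 + 8×366 = 12783 days.
November 1935: 30 − 20 = 10 days remain.
Then December (31), January (31), February 1936 (29): 31 + 31 + 29 = 91 days.
March 1–21, 1936: 21 days.
Residual: 122 days.
Total: 12905 days.
12905 mod 7 = 4, so 4 days before Saturday is Tuesday.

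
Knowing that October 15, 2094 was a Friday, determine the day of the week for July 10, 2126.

From October 15, 2094 to October 15, 2125: 31 years, of which 7 contain a Feb 29 — 24×365 + 7×366 = 11322 days.
(2100 is not a leap year (divisible by 100 but not 400).)
October 2125: 31 − 15 = 16 days remain.
Then November (30), December (31), January (31), February 2126 (28), March (31), April (30), May (31), June (30): 30 + 31 + 31 + 28 + 31 + 30 + 31 + 30 = 242 days.
July 1–10, 2126: 10 days.
Residual: 268 days.
Total: 11590 days.
11590 mod 7 = 5, so 5 days after Friday is Wednesday.

Wednesday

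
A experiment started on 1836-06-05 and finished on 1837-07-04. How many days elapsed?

June 1836: 30 − 5 = 25 days remain.
Then 12 full months totalling 365 days.
July 1–4, 1837: 4 days.
Total: 25 + 365 + 4 = 394 days.

394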